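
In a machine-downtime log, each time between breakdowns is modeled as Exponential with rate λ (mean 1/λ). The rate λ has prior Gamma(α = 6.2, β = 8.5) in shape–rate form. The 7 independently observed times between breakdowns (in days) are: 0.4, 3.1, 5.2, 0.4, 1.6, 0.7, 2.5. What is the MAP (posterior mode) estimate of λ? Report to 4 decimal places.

With a Gamma(shape α, rate β) prior on the exponential rate λ, the posterior after n observations with total T = Σxᵢ is Gamma(α+n, β+T).
Sum of observations T = 13.9 days; n = 7.
Posterior: Gamma(6.2+7, 8.5+13.9) = Gamma(13.2, 22.4).
Mode = (α−1)/β = 0.5446.

0.5446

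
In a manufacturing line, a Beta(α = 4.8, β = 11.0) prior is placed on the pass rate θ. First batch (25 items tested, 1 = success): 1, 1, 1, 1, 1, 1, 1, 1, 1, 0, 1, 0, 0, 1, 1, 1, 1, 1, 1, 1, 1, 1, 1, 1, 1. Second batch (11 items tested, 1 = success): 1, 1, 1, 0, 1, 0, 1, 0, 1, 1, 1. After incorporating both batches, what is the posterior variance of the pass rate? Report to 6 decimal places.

The Beta prior is conjugate to a Binomial/Bernoulli likelihood; the update adds successes to α and failures to β.
After batch 1: Beta(4.8+22, 11.0+3) = Beta(26.8, 14.0).
After batch 2: Beta(26.8+8, 14.0+3) = Beta(34.8, 17.0).
Var = αβ/((α+β)²(α+β+1)) = 34.8·17.0/(51.8²·52.8) = 0.004176.

0.004176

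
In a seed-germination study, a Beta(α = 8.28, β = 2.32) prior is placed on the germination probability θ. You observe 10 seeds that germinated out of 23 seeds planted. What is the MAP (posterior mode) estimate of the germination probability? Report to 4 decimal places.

The Beta prior is conjugate to a Binomial/Bernoulli likelihood; the update adds successes to α and failures to β.
Posterior: Beta(α+k, β+n−k) = Beta(8.28+10, 2.32+13) = Beta(18.28, 15.32).
Mode of Beta(a,b) for a,b>1 is (a−1)/(a+b−2) = 17.28/31.60 = 0.5468.

0.5468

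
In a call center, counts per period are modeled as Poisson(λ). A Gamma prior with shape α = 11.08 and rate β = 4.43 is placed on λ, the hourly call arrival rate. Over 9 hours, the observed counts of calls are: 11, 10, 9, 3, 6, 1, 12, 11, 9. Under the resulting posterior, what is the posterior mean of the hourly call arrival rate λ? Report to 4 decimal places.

With a Gamma(shape α, rate β) prior, the Poisson likelihood is conjugate: the posterior is Gamma(α + ΣXᵢ, β + n).
Sum of counts S = 72 over n = 9 hours.
Posterior: Gamma(α+S, β+n) = Gamma(11.08+72, 4.43+9) = Gamma(83.08, 13.43).
Posterior mean = α/β = 83.08/13.43 = 6.1862.

6.1862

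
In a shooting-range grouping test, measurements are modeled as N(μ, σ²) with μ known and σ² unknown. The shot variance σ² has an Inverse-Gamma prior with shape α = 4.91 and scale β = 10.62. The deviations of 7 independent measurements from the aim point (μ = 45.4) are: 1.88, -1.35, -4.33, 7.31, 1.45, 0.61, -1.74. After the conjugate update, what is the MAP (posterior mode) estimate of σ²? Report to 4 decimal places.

With known mean μ and an Inverse-Gamma(α, β) prior on σ², the Normal likelihood is conjugate: posterior is Inv-Gamma(α + n/2, β + Σ(xᵢ−μ)²/2).
Σ(xᵢ−μ)² = (1.88)² + (-1.35)² + (-4.33)² + (7.31)² + (1.45)² + (0.61)² + (-1.74)² = 83.0441.
Posterior: Inv-Gamma(4.91 + 7/2, 10.62 + 83.0441/2) = Inv-Gamma(8.41, 52.14205).
Mode = β/(α+1) = 52.14205/9.41 = 5.5411.

5.5411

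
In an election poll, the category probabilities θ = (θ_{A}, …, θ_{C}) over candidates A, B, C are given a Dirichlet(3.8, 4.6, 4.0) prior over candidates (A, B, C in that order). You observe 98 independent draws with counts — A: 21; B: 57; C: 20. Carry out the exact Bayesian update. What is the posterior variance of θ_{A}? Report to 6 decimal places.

0.001564

The Dirichlet prior is conjugate to the Multinomial likelihood: each posterior αⱼ = prior αⱼ + observed count nⱼ.
Posterior concentration: (24.8, 61.6, 24.0), total = 110.4.
Var[θ_j] = α_j(Σα−α_j)/((Σα)²(Σα+1)) = 24.8·85.6/(110.4²·111.4) = 0.001564.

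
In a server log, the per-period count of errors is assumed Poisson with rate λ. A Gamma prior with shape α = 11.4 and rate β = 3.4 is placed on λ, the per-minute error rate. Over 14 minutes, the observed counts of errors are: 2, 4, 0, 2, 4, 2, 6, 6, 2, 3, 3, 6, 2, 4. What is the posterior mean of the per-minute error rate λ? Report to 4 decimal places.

With a Gamma(shape α, rate β) prior, the Poisson likelihood is conjugate: the posterior is Gamma(α + ΣXᵢ, β + n).
Sum of counts S = 46 over n = 14 minutes.
Posterior: Gamma(α+S, β+n) = Gamma(11.4+46, 3.4+14) = Gamma(57.4, 17.4).
Posterior mean = α/β = 57.4/17.4 = 3.2989.

3.2989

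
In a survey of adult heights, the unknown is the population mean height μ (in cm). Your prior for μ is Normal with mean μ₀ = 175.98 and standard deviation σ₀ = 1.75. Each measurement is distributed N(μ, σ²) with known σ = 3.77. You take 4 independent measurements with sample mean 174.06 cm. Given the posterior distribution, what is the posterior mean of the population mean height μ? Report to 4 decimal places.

175.0912

For Normal data with known variance σ², a Normal(μ₀, σ₀²) prior on μ is conjugate. Posterior precision = 1/σ₀² + n/σ²; posterior mean is the precision-weighted average of μ₀ and x̄.
n·x̄ = 4·174.06 = 696.24.
σ₀² = 1.75² = 3.0625, σ² = 3.77² = 14.2129; σ² + n·σ₀² = 14.2129 + 4·3.0625 = 26.4629.
Posterior mean = (μ₀/σ₀² + n·x̄/σ²)/(1/σ₀² + n/σ²) = (σ²·μ₀ + σ₀²·n·x̄)/(σ² + n·σ₀²) = (14.2129·175.98 + 3.0625·696.24)/26.4629 = 4633.421142/26.4629 = 175.0912.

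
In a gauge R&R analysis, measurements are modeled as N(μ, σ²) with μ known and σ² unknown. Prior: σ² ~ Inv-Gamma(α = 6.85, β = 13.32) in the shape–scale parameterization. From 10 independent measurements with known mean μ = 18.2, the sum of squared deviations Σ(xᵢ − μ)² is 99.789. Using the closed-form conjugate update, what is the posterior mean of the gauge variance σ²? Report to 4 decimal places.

5.8262

With known mean μ and an Inverse-Gamma(α, β) prior on σ², the Normal likelihood is conjugate: posterior is Inv-Gamma(α + n/2, β + Σ(xᵢ−μ)²/2).
Posterior: Inv-Gamma(6.85 + 10/2, 13.32 + 99.789/2) = Inv-Gamma(11.85, 63.2145).
E[σ²|data] = β/(α−1) = 63.2145/10.85 = 5.8262.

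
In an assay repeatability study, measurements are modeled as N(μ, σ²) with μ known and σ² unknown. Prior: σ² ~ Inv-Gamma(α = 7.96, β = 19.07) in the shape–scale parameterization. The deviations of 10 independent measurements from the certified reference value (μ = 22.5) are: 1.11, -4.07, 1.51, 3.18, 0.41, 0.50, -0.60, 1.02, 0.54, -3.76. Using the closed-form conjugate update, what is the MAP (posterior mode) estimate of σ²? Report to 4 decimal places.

With known mean μ and an Inverse-Gamma(α, β) prior on σ², the Normal likelihood is conjugate: posterior is Inv-Gamma(α + n/2, β + Σ(xᵢ−μ)²/2).
Σ(xᵢ−μ)² = (1.11)² + (-4.07)² + (1.51)² + (3.18)² + (0.41)² + (0.50)² + (-0.60)² + (1.02)² + (0.54)² + (-3.76)² = 46.4372.
Posterior: Inv-Gamma(7.96 + 10/2, 19.07 + 46.4372/2) = Inv-Gamma(12.96, 42.28860).
Mode = β/(α+1) = 42.28860/13.96 = 3.0293.

3.0293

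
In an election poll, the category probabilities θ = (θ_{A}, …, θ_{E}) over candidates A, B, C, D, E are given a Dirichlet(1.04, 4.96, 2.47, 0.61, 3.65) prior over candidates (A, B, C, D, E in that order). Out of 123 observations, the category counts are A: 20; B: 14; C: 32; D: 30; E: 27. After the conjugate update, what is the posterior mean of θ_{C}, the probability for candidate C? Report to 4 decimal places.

0.2540

The Dirichlet prior is conjugate to the Multinomial likelihood: each posterior αⱼ = prior αⱼ + observed count nⱼ.
Posterior concentration: (21.04, 18.96, 34.47, 30.61, 30.65), total = 135.73.
E[θ_{C}|data] = α_{C}/Σα = 34.47/135.73 = 0.2540.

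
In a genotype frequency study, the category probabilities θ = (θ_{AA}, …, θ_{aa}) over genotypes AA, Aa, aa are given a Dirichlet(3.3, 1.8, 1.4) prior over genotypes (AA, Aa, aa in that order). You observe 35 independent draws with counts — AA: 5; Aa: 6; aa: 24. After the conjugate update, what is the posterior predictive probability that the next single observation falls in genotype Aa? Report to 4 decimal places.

The Dirichlet prior is conjugate to the Multinomial likelihood: each posterior αⱼ = prior αⱼ + observed count nⱼ.
Posterior concentration: (8.3, 7.8, 25.4), total = 41.5.
P(next = Aa | data) = α_{Aa}/Σα = 0.1880.

0.1880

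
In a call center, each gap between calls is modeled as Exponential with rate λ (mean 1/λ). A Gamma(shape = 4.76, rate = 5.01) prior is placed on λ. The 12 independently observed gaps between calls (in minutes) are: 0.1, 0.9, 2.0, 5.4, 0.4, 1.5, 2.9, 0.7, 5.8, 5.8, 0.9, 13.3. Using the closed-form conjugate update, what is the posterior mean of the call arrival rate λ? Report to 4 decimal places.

With a Gamma(shape α, rate β) prior on the exponential rate λ, the posterior after n observations with total T = Σxᵢ is Gamma(α+n, β+T).
Sum of observations T = 39.7 minutes; n = 12.
Posterior: Gamma(4.76+12, 5.01+39.7) = Gamma(16.76, 44.71).
Posterior mean of λ = α/β = 16.76/44.71 = 0.3749.

0.3749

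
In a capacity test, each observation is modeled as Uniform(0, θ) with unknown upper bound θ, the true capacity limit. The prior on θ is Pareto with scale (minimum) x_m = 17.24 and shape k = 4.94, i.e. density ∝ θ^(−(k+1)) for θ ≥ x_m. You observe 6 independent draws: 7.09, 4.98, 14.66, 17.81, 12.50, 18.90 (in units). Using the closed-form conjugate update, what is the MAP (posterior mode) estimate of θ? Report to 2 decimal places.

A Pareto(scale x_m, shape k) prior on the upper bound θ of Uniform(0, θ) is conjugate: posterior is Pareto(max(x_m, max xᵢ), k + n).
Sample maximum = 18.90; prior scale x_m = 17.24 → posterior scale = max = 18.90.
Posterior shape = 4.94 + 6 = 10.94.
The Pareto density is decreasing on [x_m, ∞), so the mode is x_m = 18.90.

18.90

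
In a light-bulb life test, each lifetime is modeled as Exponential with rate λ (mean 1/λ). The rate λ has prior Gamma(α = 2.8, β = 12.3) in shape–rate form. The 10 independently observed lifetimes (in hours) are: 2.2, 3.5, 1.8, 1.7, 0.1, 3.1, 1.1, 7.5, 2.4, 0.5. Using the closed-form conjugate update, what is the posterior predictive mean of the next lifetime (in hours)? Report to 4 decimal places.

3.0678

With a Gamma(shape α, rate β) prior on the exponential rate λ, the posterior after n observations with total T = Σxᵢ is Gamma(α+n, β+T).
Sum of observations T = 23.9 hours; n = 10.
Posterior: Gamma(2.8+10, 12.3+23.9) = Gamma(12.8, 36.2).
The predictive distribution for the next observation is Lomax; its mean is β/(α−1) = 36.2/11.8 = 3.0678.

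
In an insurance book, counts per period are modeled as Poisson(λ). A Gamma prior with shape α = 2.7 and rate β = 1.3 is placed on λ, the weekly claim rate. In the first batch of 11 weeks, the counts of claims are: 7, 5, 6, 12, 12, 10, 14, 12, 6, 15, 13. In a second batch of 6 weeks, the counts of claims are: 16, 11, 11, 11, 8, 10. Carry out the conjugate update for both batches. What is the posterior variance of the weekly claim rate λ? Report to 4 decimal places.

With a Gamma(shape α, rate β) prior, the Poisson likelihood is conjugate: the posterior is Gamma(α + ΣXᵢ, β + n).
Batch 1: sum of counts S = 112 over n = 11 weeks.
After batch 1: Gamma(α+S, β+n) = Gamma(2.7+112, 1.3+11) = Gamma(114.7, 12.3).
Batch 2: sum of counts S = 67 over n = 6 weeks.
After batch 2: Gamma(α+S, β+n) = Gamma(114.7+67, 12.3+6) = Gamma(181.7, 18.3).
Var = α/β² = 181.7/18.3² = 0.5426.

0.5426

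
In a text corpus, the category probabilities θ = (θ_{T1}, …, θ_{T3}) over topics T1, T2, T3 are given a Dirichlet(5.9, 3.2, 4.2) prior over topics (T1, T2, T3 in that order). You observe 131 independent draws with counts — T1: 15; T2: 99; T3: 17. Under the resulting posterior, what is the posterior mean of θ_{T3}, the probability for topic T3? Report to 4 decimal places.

The Dirichlet prior is conjugate to the Multinomial likelihood: each posterior αⱼ = prior αⱼ + observed count nⱼ.
Posterior concentration: (20.9, 102.2, 21.2), total = 144.3.
E[θ_{T3}|data] = α_{T3}/Σα = 21.2/144.3 = 0.1469.

0.1469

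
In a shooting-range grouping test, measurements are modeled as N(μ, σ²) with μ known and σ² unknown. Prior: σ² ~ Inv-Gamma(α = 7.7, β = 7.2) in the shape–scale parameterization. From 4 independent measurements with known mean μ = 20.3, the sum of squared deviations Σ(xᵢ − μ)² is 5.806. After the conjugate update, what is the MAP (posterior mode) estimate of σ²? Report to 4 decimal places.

With known mean μ and an Inverse-Gamma(α, β) prior on σ², the Normal likelihood is conjugate: posterior is Inv-Gamma(α + n/2, β + Σ(xᵢ−μ)²/2).
Posterior: Inv-Gamma(7.7 + 4/2, 7.2 + 5.806/2) = Inv-Gamma(9.70, 10.1030).
Mode = β/(α+1) = 10.1030/10.70 = 0.9442.

0.9442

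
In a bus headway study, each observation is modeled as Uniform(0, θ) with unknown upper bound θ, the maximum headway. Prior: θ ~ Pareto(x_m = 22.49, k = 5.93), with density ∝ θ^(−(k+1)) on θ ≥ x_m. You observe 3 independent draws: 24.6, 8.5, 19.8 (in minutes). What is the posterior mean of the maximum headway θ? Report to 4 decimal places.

27.7021

A Pareto(scale x_m, shape k) prior on the upper bound θ of Uniform(0, θ) is conjugate: posterior is Pareto(max(x_m, max xᵢ), k + n).
Sample maximum = 24.6; prior scale x_m = 22.49 → posterior scale = max = 24.60.
Posterior shape = 5.93 + 3 = 8.93.
E[θ|data] = k·x_m/(k−1) = 8.93·24.60/7.93 = 27.7021.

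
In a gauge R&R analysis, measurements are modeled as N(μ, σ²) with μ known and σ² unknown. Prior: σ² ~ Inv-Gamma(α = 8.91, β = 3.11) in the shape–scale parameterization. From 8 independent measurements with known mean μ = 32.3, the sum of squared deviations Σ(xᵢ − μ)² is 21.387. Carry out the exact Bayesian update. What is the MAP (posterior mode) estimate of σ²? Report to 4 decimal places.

With known mean μ and an Inverse-Gamma(α, β) prior on σ², the Normal likelihood is conjugate: posterior is Inv-Gamma(α + n/2, β + Σ(xᵢ−μ)²/2).
Posterior: Inv-Gamma(8.91 + 8/2, 3.11 + 21.387/2) = Inv-Gamma(12.91, 13.8035).
Mode = β/(α+1) = 13.8035/13.91 = 0.9923.

0.9923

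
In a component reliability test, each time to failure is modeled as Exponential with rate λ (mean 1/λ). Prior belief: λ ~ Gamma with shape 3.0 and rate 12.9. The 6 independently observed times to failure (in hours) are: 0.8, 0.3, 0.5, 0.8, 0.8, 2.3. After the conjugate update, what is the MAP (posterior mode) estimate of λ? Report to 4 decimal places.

With a Gamma(shape α, rate β) prior on the exponential rate λ, the posterior after n observations with total T = Σxᵢ is Gamma(α+n, β+T).
Sum of observations T = 5.5 hours; n = 6.
Posterior: Gamma(3.0+6, 12.9+5.5) = Gamma(9.0, 18.4).
Mode = (α−1)/β = 0.4348.

0.4348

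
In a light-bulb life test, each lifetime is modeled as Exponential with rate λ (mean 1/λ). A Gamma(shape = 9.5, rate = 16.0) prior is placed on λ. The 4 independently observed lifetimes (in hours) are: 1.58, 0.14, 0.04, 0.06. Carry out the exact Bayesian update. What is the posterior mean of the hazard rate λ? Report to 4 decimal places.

0.7576

With a Gamma(shape α, rate β) prior on the exponential rate λ, the posterior after n observations with total T = Σxᵢ is Gamma(α+n, β+T).
Sum of observations T = 1.82 hours; n = 4.
Posterior: Gamma(9.5+4, 16.0+1.82) = Gamma(13.5, 17.82).
Posterior mean of λ = α/β = 13.5/17.82 = 0.7576.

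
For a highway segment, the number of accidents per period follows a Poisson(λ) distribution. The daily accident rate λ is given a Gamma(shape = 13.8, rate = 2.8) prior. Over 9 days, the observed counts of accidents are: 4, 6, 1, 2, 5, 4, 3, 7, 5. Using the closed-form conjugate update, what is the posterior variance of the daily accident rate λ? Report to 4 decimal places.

With a Gamma(shape α, rate β) prior, the Poisson likelihood is conjugate: the posterior is Gamma(α + ΣXᵢ, β + n).
Sum of counts S = 37 over n = 9 days.
Posterior: Gamma(α+S, β+n) = Gamma(13.8+37, 2.8+9) = Gamma(50.8, 11.8).
Var = α/β² = 50.8/11.8² = 0.3648.

0.3648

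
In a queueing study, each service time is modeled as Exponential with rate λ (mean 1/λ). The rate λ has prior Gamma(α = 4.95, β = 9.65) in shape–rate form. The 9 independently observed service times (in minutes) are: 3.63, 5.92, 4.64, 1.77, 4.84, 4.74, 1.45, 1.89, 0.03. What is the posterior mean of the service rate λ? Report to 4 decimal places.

0.3618

With a Gamma(shape α, rate β) prior on the exponential rate λ, the posterior after n observations with total T = Σxᵢ is Gamma(α+n, β+T).
Sum of observations T = 28.91 minutes; n = 9.
Posterior: Gamma(4.95+9, 9.65+28.91) = Gamma(13.95, 38.56).
Posterior mean of λ = α/β = 13.95/38.56 = 0.3618.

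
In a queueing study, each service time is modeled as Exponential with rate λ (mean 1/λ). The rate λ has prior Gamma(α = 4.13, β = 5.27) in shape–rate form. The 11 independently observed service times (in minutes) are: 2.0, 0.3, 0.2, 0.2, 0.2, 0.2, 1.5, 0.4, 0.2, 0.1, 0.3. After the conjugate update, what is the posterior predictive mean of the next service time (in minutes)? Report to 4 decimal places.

0.7693

With a Gamma(shape α, rate β) prior on the exponential rate λ, the posterior after n observations with total T = Σxᵢ is Gamma(α+n, β+T).
Sum of observations T = 5.6 minutes; n = 11.
Posterior: Gamma(4.13+11, 5.27+5.6) = Gamma(15.13, 10.87).
The predictive distribution for the next observation is Lomax; its mean is β/(α−1) = 10.87/14.13 = 0.7693.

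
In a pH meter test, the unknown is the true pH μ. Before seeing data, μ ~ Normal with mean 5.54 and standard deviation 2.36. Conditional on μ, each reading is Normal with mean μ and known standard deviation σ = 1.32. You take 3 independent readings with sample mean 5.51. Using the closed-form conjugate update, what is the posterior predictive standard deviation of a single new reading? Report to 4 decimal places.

1.5061

For Normal data with known variance σ², a Normal(μ₀, σ₀²) prior on μ is conjugate. Posterior precision = 1/σ₀² + n/σ²; posterior mean is the precision-weighted average of μ₀ and x̄.
σ₀² = 2.36² = 5.5696, σ² = 1.32² = 1.7424; σ² + n·σ₀² = 1.7424 + 3·5.5696 = 18.4512.
Posterior precision = 1/σ₀² + n/σ² = 1/5.5696 + 3/1.7424 = (σ² + n·σ₀²)/(σ₀²σ²) = 18.4512/(5.5696·1.7424); posterior variance σₙ² = σ₀²σ²/(σ² + n·σ₀²) = 5.5696·1.7424/18.4512 = 0.525953.
Predictive variance for one new observation = σₙ² + σ² = 5.5696·1.7424/18.4512 + 1.7424 = σ²·(σ₀² + 18.4512)/18.4512 = 1.7424·24.0208/18.4512 = 2.268353; SD = √(1.7424·24.0208/18.4512) = 1.5061.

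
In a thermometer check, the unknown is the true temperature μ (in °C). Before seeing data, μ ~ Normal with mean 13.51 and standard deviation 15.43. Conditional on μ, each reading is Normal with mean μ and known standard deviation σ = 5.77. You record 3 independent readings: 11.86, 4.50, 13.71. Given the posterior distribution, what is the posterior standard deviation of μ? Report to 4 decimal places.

3.2563

For Normal data with known variance σ², a Normal(μ₀, σ₀²) prior on μ is conjugate. Posterior precision = 1/σ₀² + n/σ²; posterior mean is the precision-weighted average of μ₀ and x̄.
σ₀² = 15.43² = 238.0849, σ² = 5.77² = 33.2929; σ² + n·σ₀² = 33.2929 + 3·238.0849 = 747.5476.
Posterior precision = 1/σ₀² + n/σ² = 1/238.0849 + 3/33.2929 = (σ² + n·σ₀²)/(σ₀²σ²) = 747.5476/(238.0849·33.2929); posterior variance σₙ² = σ₀²σ²/(σ² + n·σ₀²) = 238.0849·33.2929/747.5476 = 10.603387.
Posterior SD = √σₙ² = √(238.0849·33.2929/747.5476) = 3.2563.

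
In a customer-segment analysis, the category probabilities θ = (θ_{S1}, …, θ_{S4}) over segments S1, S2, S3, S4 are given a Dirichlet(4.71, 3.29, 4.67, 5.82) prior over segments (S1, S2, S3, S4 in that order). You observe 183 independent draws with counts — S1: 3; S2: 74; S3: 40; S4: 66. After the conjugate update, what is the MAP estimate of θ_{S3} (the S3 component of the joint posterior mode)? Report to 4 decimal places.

0.2211

The Dirichlet prior is conjugate to the Multinomial likelihood: each posterior αⱼ = prior αⱼ + observed count nⱼ.
Posterior concentration: (7.71, 77.29, 44.67, 71.82), total = 201.49.
Joint mode component: (α_{S3}−1)/(Σα−K) = 43.67/197.49 = 0.2211.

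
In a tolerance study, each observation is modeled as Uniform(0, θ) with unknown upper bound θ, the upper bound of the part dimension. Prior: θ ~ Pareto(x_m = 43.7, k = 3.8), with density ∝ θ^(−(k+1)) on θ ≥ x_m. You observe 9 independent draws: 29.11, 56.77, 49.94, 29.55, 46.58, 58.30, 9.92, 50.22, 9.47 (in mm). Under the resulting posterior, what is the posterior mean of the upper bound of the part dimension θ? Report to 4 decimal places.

63.2407

A Pareto(scale x_m, shape k) prior on the upper bound θ of Uniform(0, θ) is conjugate: posterior is Pareto(max(x_m, max xᵢ), k + n).
Sample maximum = 58.30; prior scale x_m = 43.7 → posterior scale = max = 58.30.
Posterior shape = 3.8 + 9 = 12.8.
E[θ|data] = k·x_m/(k−1) = 12.8·58.30/11.8 = 63.2407.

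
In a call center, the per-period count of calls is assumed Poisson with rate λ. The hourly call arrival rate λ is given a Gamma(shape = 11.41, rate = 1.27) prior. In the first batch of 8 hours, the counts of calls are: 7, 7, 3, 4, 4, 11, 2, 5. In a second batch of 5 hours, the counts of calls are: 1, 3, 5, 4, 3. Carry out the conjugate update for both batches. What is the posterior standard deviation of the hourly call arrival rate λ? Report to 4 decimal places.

With a Gamma(shape α, rate β) prior, the Poisson likelihood is conjugate: the posterior is Gamma(α + ΣXᵢ, β + n).
Batch 1: sum of counts S = 43 over n = 8 hours.
After batch 1: Gamma(α+S, β+n) = Gamma(11.41+43, 1.27+8) = Gamma(54.41, 9.27).
Batch 2: sum of counts S = 16 over n = 5 hours.
After batch 2: Gamma(α+S, β+n) = Gamma(54.41+16, 9.27+5) = Gamma(70.41, 14.27).
SD = √α/β = √70.41/14.27 = 0.5880.

0.5880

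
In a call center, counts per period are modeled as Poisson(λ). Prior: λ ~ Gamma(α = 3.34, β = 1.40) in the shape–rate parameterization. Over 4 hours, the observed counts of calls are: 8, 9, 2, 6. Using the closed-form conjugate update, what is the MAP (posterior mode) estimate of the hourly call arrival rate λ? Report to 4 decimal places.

With a Gamma(shape α, rate β) prior, the Poisson likelihood is conjugate: the posterior is Gamma(α + ΣXᵢ, β + n).
Sum of counts S = 25 over n = 4 hours.
Posterior: Gamma(α+S, β+n) = Gamma(3.34+25, 1.40+4) = Gamma(28.34, 5.40).
Mode of Gamma(α,β) for α≥1 is (α−1)/β = 27.34/5.40 = 5.0630.

5.0630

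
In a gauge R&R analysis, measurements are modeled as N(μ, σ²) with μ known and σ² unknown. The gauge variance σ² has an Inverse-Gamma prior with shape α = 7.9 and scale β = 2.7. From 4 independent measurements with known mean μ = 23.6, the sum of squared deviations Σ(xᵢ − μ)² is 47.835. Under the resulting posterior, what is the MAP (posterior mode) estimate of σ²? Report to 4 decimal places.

With known mean μ and an Inverse-Gamma(α, β) prior on σ², the Normal likelihood is conjugate: posterior is Inv-Gamma(α + n/2, β + Σ(xᵢ−μ)²/2).
Posterior: Inv-Gamma(7.9 + 4/2, 2.7 + 47.835/2) = Inv-Gamma(9.90, 26.6175).
Mode = β/(α+1) = 26.6175/10.90 = 2.4420.

2.4420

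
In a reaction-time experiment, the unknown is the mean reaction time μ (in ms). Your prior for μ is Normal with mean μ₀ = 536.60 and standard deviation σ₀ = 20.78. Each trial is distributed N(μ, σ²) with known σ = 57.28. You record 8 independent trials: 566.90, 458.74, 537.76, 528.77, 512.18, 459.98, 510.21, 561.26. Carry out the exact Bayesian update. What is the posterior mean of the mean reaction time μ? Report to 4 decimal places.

526.5348

For Normal data with known variance σ², a Normal(μ₀, σ₀²) prior on μ is conjugate. Posterior precision = 1/σ₀² + n/σ²; posterior mean is the precision-weighted average of μ₀ and x̄.
Σxᵢ = 566.90 + 458.74 + 537.76 + 528.77 + 512.18 + 459.98 + 510.21 + 561.26 = 4135.8, so n·x̄ = 4135.8.
σ₀² = 20.78² = 431.8084, σ² = 57.28² = 3280.9984; σ² + n·σ₀² = 3280.9984 + 8·431.8084 = 6735.4656.
Posterior mean = (μ₀/σ₀² + n·x̄/σ²)/(1/σ₀² + n/σ²) = (σ²·μ₀ + σ₀²·n·x̄)/(σ² + n·σ₀²) = (3280.9984·536.60 + 431.8084·4135.8)/6735.4656 = 3546456.92216/6735.4656 = 526.5348.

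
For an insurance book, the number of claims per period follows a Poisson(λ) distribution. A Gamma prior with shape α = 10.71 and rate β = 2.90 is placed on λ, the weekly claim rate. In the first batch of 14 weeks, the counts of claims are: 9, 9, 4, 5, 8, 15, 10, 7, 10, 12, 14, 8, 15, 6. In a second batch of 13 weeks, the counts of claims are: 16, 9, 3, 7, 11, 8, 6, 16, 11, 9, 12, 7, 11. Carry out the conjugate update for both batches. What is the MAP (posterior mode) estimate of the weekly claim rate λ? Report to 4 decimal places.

With a Gamma(shape α, rate β) prior, the Poisson likelihood is conjugate: the posterior is Gamma(α + ΣXᵢ, β + n).
Batch 1: sum of counts S = 132 over n = 14 weeks.
After batch 1: Gamma(α+S, β+n) = Gamma(10.71+132, 2.90+14) = Gamma(142.71, 16.90).
Batch 2: sum of counts S = 126 over n = 13 weeks.
After batch 2: Gamma(α+S, β+n) = Gamma(142.71+126, 16.90+13) = Gamma(268.71, 29.90).
Mode of Gamma(α,β) for α≥1 is (α−1)/β = 267.71/29.90 = 8.9535.

8.9535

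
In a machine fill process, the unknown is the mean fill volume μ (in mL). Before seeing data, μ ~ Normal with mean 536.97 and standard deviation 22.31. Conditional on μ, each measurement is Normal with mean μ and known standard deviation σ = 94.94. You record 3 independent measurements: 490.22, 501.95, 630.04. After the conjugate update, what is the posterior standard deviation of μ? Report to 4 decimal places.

20.6639

For Normal data with known variance σ², a Normal(μ₀, σ₀²) prior on μ is conjugate. Posterior precision = 1/σ₀² + n/σ²; posterior mean is the precision-weighted average of μ₀ and x̄.
σ₀² = 22.31² = 497.7361, σ² = 94.94² = 9013.6036; σ² + n·σ₀² = 9013.6036 + 3·497.7361 = 10506.8119.
Posterior precision = 1/σ₀² + n/σ² = 1/497.7361 + 3/9013.6036 = (σ² + n·σ₀²)/(σ₀²σ²) = 10506.8119/(497.7361·9013.6036); posterior variance σₙ² = σ₀²σ²/(σ² + n·σ₀²) = 497.7361·9013.6036/10506.8119 = 426.998784.
Posterior SD = √σₙ² = √(497.7361·9013.6036/10506.8119) = 20.6639.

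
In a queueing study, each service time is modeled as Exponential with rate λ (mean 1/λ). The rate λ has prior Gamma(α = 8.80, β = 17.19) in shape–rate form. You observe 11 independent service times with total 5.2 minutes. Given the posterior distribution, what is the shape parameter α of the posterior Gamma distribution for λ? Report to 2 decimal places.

With a Gamma(shape α, rate β) prior on the exponential rate λ, the posterior after n observations with total T = Σxᵢ is Gamma(α+n, β+T).
Posterior: Gamma(8.80+11, 17.19+5.2) = Gamma(19.80, 22.39).
Posterior α = 19.80.

19.80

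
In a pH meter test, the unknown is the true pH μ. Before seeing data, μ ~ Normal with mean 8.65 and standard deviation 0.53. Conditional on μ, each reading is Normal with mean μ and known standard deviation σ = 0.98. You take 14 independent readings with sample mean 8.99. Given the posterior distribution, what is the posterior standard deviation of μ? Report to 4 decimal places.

0.2348

For Normal data with known variance σ², a Normal(μ₀, σ₀²) prior on μ is conjugate. Posterior precision = 1/σ₀² + n/σ²; posterior mean is the precision-weighted average of μ₀ and x̄.
σ₀² = 0.53² = 0.2809, σ² = 0.98² = 0.9604; σ² + n·σ₀² = 0.9604 + 14·0.2809 = 4.893.
Posterior precision = 1/σ₀² + n/σ² = 1/0.2809 + 14/0.9604 = (σ² + n·σ₀²)/(σ₀²σ²) = 4.893/(0.2809·0.9604); posterior variance σₙ² = σ₀²σ²/(σ² + n·σ₀²) = 0.2809·0.9604/4.893 = 0.055135.
Posterior SD = √σₙ² = √(0.2809·0.9604/4.893) = 0.2348.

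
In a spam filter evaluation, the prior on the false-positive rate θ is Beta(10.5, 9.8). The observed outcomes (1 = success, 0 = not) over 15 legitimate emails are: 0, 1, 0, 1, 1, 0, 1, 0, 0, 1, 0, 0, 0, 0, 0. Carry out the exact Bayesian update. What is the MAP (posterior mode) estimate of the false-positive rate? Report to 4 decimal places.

0.4354

The Beta prior is conjugate to a Binomial/Bernoulli likelihood; the update adds successes to α and failures to β.
Posterior: Beta(α+k, β+n−k) = Beta(10.5+5, 9.8+10) = Beta(15.5, 19.8).
Mode of Beta(a,b) for a,b>1 is (a−1)/(a+b−2) = 14.5/33.3 = 0.4354.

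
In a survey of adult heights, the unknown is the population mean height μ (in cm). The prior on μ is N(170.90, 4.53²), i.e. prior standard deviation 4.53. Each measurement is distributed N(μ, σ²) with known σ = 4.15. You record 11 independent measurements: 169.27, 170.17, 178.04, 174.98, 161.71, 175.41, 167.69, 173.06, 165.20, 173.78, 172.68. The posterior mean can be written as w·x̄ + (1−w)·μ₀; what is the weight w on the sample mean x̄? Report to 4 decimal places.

0.9291

For Normal data with known variance σ², a Normal(μ₀, σ₀²) prior on μ is conjugate. Posterior precision = 1/σ₀² + n/σ²; posterior mean is the precision-weighted average of μ₀ and x̄.
σ₀² = 4.53² = 20.5209, σ² = 4.15² = 17.2225. Prior precision 1/σ₀² = 1/20.5209; data precision n/σ² = 11/17.2225.
w = (n/σ²)/(1/σ₀² + n/σ²) = n·σ₀²/(σ² + n·σ₀²) = 11·20.5209/(17.2225 + 11·20.5209) = 225.7299/242.9524 = 0.9291.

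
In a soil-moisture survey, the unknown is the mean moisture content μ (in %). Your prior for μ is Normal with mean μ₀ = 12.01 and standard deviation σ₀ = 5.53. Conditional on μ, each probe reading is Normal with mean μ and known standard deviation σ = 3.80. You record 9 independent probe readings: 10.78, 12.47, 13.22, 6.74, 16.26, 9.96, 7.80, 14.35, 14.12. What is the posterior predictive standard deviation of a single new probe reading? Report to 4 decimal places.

For Normal data with known variance σ², a Normal(μ₀, σ₀²) prior on μ is conjugate. Posterior precision = 1/σ₀² + n/σ²; posterior mean is the precision-weighted average of μ₀ and x̄.
σ₀² = 5.53² = 30.5809, σ² = 3.80² = 14.44; σ² + n·σ₀² = 14.44 + 9·30.5809 = 289.6681.
Posterior precision = 1/σ₀² + n/σ² = 1/30.5809 + 9/14.44 = (σ² + n·σ₀²)/(σ₀²σ²) = 289.6681/(30.5809·14.44); posterior variance σₙ² = σ₀²σ²/(σ² + n·σ₀²) = 30.5809·14.44/289.6681 = 1.524463.
Predictive variance for one new observation = σₙ² + σ² = 30.5809·14.44/289.6681 + 14.44 = σ²·(σ₀² + 289.6681)/289.6681 = 14.44·320.249/289.6681 = 15.964463; SD = √(14.44·320.249/289.6681) = 3.9956.

3.9956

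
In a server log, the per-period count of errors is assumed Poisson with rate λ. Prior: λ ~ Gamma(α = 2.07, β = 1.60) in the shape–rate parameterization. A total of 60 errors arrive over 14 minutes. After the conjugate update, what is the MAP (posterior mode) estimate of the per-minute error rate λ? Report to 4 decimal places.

3.9147

With a Gamma(shape α, rate β) prior, the Poisson likelihood is conjugate: the posterior is Gamma(α + ΣXᵢ, β + n).
Posterior: Gamma(α+S, β+n) = Gamma(2.07+60, 1.60+14) = Gamma(62.07, 15.60).
Mode of Gamma(α,β) for α≥1 is (α−1)/β = 61.07/15.60 = 3.9147.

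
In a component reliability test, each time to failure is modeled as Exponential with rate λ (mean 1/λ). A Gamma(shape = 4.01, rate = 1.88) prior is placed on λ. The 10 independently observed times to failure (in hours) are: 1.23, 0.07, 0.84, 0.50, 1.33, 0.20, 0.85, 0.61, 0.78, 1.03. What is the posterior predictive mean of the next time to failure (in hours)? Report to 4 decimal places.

0.7164

With a Gamma(shape α, rate β) prior on the exponential rate λ, the posterior after n observations with total T = Σxᵢ is Gamma(α+n, β+T).
Sum of observations T = 7.44 hours; n = 10.
Posterior: Gamma(4.01+10, 1.88+7.44) = Gamma(14.01, 9.32).
The predictive distribution for the next observation is Lomax; its mean is β/(α−1) = 9.32/13.01 = 0.7164.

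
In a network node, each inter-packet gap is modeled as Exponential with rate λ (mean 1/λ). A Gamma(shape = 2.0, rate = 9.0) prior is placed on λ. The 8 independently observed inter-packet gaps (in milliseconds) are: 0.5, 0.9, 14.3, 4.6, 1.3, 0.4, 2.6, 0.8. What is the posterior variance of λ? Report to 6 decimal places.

0.008451

With a Gamma(shape α, rate β) prior on the exponential rate λ, the posterior after n observations with total T = Σxᵢ is Gamma(α+n, β+T).
Sum of observations T = 25.4 milliseconds; n = 8.
Posterior: Gamma(2.0+8, 9.0+25.4) = Gamma(10.0, 34.4).
Var = α/β² = 0.008451.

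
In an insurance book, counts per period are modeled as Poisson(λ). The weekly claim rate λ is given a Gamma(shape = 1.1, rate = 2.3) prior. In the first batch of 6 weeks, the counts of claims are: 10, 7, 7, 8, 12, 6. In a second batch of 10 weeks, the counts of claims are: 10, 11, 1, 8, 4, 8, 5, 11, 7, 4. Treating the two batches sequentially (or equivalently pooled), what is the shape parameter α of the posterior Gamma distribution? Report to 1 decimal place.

With a Gamma(shape α, rate β) prior, the Poisson likelihood is conjugate: the posterior is Gamma(α + ΣXᵢ, β + n).
Batch 1: sum of counts S = 50 over n = 6 weeks.
After batch 1: Gamma(α+S, β+n) = Gamma(1.1+50, 2.3+6) = Gamma(51.1, 8.3).
Batch 2: sum of counts S = 69 over n = 10 weeks.
After batch 2: Gamma(α+S, β+n) = Gamma(51.1+69, 8.3+10) = Gamma(120.1, 18.3).
Posterior α = 120.1.

120.1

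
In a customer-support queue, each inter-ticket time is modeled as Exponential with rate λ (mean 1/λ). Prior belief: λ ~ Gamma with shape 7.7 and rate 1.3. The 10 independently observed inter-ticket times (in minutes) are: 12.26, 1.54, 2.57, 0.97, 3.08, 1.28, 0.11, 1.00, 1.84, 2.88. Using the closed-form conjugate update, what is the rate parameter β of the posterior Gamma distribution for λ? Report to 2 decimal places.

28.83

With a Gamma(shape α, rate β) prior on the exponential rate λ, the posterior after n observations with total T = Σxᵢ is Gamma(α+n, β+T).
Sum of observations T = 27.53 minutes; n = 10.
Posterior: Gamma(7.7+10, 1.3+27.53) = Gamma(17.7, 28.83).
Posterior β = 28.83.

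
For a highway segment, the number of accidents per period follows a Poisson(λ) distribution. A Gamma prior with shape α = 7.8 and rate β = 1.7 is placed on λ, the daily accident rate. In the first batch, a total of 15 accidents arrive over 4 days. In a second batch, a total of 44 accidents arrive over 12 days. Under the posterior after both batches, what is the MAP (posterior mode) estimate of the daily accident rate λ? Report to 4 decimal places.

3.7175

With a Gamma(shape α, rate β) prior, the Poisson likelihood is conjugate: the posterior is Gamma(α + ΣXᵢ, β + n).
After batch 1: Gamma(α+S, β+n) = Gamma(7.8+15, 1.7+4) = Gamma(22.8, 5.7).
After batch 2: Gamma(α+S, β+n) = Gamma(22.8+44, 5.7+12) = Gamma(66.8, 17.7).
Mode of Gamma(α,β) for α≥1 is (α−1)/β = 65.8/17.7 = 3.7175.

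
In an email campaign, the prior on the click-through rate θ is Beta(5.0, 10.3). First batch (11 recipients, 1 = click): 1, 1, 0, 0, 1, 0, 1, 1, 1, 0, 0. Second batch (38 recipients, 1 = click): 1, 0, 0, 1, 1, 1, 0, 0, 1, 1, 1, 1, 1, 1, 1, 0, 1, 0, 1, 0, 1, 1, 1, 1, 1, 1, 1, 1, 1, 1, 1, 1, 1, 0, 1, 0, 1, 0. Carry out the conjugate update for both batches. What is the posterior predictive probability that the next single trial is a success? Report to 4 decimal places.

0.6065

The Beta prior is conjugate to a Binomial/Bernoulli likelihood; the update adds successes to α and failures to β.
After batch 1: Beta(5.0+6, 10.3+5) = Beta(11.0, 15.3).
After batch 2: Beta(11.0+28, 15.3+10) = Beta(39.0, 25.3).
For a single future Bernoulli trial, P(success | data) = α/(α+β) = 0.6065.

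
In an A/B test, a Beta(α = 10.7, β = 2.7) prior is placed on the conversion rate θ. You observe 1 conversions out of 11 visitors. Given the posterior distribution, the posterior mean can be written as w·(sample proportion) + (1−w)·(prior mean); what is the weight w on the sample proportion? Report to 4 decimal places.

0.4508

The Beta prior is conjugate to a Binomial/Bernoulli likelihood; the update adds successes to α and failures to β.
Posterior mean = (α₀+k)/(α₀+β₀+n) = [n/(α₀+β₀+n)]·(k/n) + [(α₀+β₀)/(α₀+β₀+n)]·α₀/(α₀+β₀), so only n and the prior enter the weight.
The weight on the data is w = n/(α₀+β₀+n) = 11/(10.7+2.7+11) = 11/24.4 = 0.4508.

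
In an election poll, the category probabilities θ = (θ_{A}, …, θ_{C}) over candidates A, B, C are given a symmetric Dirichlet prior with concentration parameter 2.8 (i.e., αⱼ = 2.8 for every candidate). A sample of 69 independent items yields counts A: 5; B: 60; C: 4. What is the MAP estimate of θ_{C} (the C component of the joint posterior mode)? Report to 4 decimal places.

The Dirichlet prior is conjugate to the Multinomial likelihood: each posterior αⱼ = prior αⱼ + observed count nⱼ.
Posterior concentration: (7.8, 62.8, 6.8), total = 77.4.
Joint mode component: (α_{C}−1)/(Σα−K) = 5.8/74.4 = 0.0780.

0.0780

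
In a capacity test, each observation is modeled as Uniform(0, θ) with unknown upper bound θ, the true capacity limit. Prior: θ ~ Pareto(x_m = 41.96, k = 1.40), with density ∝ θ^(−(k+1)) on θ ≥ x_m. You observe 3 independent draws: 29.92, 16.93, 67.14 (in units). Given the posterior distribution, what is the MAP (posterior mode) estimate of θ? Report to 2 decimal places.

67.14

A Pareto(scale x_m, shape k) prior on the upper bound θ of Uniform(0, θ) is conjugate: posterior is Pareto(max(x_m, max xᵢ), k + n).
Sample maximum = 67.14; prior scale x_m = 41.96 → posterior scale = max = 67.14.
Posterior shape = 1.40 + 3 = 4.40.
The Pareto density is decreasing on [x_m, ∞), so the mode is x_m = 67.14.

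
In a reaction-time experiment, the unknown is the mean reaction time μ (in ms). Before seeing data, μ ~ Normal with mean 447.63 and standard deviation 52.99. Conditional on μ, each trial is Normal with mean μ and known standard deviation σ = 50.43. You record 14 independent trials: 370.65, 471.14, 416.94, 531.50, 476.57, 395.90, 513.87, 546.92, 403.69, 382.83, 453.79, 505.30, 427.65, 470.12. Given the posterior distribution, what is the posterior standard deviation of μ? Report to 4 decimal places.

13.0621

For Normal data with known variance σ², a Normal(μ₀, σ₀²) prior on μ is conjugate. Posterior precision = 1/σ₀² + n/σ²; posterior mean is the precision-weighted average of μ₀ and x̄.
σ₀² = 52.99² = 2807.9401, σ² = 50.43² = 2543.1849; σ² + n·σ₀² = 2543.1849 + 14·2807.9401 = 41854.3463.
Posterior precision = 1/σ₀² + n/σ² = 1/2807.9401 + 14/2543.1849 = (σ² + n·σ₀²)/(σ₀²σ²) = 41854.3463/(2807.9401·2543.1849); posterior variance σₙ² = σ₀²σ²/(σ² + n·σ₀²) = 2807.9401·2543.1849/41854.3463 = 170.618143.
Posterior SD = √σₙ² = √(2807.9401·2543.1849/41854.3463) = 13.0621.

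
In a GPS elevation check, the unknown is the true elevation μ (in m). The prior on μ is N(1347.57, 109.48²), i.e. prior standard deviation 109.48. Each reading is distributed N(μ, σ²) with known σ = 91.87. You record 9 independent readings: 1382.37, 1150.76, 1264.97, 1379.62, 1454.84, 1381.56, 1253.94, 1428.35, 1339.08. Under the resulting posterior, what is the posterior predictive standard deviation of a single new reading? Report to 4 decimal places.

96.4875

For Normal data with known variance σ², a Normal(μ₀, σ₀²) prior on μ is conjugate. Posterior precision = 1/σ₀² + n/σ²; posterior mean is the precision-weighted average of μ₀ and x̄.
σ₀² = 109.48² = 11985.8704, σ² = 91.87² = 8440.0969; σ² + n·σ₀² = 8440.0969 + 9·11985.8704 = 116312.9305.
Posterior precision = 1/σ₀² + n/σ² = 1/11985.8704 + 9/8440.0969 = (σ² + n·σ₀²)/(σ₀²σ²) = 116312.9305/(11985.8704·8440.0969); posterior variance σₙ² = σ₀²σ²/(σ² + n·σ₀²) = 11985.8704·8440.0969/116312.9305 = 869.739135.
Predictive variance for one new observation = σₙ² + σ² = 11985.8704·8440.0969/116312.9305 + 8440.0969 = σ²·(σ₀² + 116312.9305)/116312.9305 = 8440.0969·128298.8009/116312.9305 = 9309.836035; SD = √(8440.0969·128298.8009/116312.9305) = 96.4875.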